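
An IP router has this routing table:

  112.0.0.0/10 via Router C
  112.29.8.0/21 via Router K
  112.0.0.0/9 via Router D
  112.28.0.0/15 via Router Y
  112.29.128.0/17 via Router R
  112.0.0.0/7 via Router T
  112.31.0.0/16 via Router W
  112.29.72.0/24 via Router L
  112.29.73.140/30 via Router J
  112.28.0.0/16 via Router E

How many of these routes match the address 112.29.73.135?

Prefixes containing 112.29.73.135:
  112.0.0.0/7 (112.0.0.0 - 113.255.255.255)
  112.0.0.0/9 (112.0.0.0 - 112.127.255.255)
  112.0.0.0/10 (112.0.0.0 - 112.63.255.255)
  112.28.0.0/15 (112.28.0.0 - 112.29.255.255)
Total matching entries: 4.

4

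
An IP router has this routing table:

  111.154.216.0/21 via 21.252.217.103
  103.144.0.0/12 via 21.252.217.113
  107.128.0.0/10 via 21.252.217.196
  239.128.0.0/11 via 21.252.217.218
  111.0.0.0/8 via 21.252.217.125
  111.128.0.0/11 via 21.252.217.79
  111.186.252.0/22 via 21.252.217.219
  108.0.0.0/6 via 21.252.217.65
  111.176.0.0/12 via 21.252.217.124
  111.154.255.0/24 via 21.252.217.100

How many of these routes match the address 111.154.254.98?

3

Prefixes containing 111.154.254.98:
  108.0.0.0/6 (108.0.0.0 - 111.255.255.255)
  111.0.0.0/8 (111.0.0.0 - 111.255.255.255)
  111.128.0.0/11 (111.128.0.0 - 111.159.255.255)
Total matching entries: 3.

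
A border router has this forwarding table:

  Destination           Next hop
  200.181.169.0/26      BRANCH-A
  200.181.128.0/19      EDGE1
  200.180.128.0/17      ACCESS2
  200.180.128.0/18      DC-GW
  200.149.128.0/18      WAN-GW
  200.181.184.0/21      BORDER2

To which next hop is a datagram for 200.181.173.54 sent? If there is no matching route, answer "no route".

no route

No entry's prefix contains 200.181.173.54; there is no default route.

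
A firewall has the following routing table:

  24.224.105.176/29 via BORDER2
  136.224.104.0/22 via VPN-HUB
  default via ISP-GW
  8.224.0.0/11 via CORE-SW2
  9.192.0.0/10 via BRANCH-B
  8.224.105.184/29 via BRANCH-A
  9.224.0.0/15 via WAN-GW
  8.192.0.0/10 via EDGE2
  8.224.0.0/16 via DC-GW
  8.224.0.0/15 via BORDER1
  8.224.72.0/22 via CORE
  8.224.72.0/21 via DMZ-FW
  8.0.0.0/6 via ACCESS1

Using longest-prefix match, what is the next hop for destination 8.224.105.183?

DC-GW

Routes whose prefix contains 8.224.105.183:
  0.0.0.0/0 (default, matches everything) -> ISP-GW
  8.0.0.0/6 (8.0.0.0 - 11.255.255.255) -> ACCESS1
  8.192.0.0/10 (8.192.0.0 - 8.255.255.255) -> EDGE2
  8.224.0.0/11 (8.224.0.0 - 8.255.255.255) -> CORE-SW2
  8.224.0.0/15 (8.224.0.0 - 8.225.255.255) -> BORDER1
  8.224.0.0/16 (8.224.0.0 - 8.224.255.255) -> DC-GW
More-specific entries that do NOT match:
  24.224.105.176/29 (24.224.105.176 - 24.224.105.183) does not contain 8.224.105.183
  8.224.105.184/29 (8.224.105.184 - 8.224.105.191) does not contain 8.224.105.183
  136.224.104.0/22 (136.224.104.0 - 136.224.107.255) does not contain 8.224.105.183
  8.224.72.0/22 (8.224.72.0 - 8.224.75.255) does not contain 8.224.105.183
  8.224.72.0/21 (8.224.72.0 - 8.224.79.255) does not contain 8.224.105.183
Longest matching prefix is /16 -> next hop DC-GW.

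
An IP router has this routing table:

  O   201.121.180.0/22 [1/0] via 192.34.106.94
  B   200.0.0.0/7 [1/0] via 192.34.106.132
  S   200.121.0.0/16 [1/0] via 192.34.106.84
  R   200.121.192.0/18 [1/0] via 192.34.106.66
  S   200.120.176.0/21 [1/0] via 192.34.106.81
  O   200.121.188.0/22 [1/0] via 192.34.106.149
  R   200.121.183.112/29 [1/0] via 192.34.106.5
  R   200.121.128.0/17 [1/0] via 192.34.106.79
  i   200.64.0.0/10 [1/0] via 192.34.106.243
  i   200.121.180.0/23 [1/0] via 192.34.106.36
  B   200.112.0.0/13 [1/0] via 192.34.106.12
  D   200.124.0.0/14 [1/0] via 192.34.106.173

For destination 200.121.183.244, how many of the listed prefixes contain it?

4

Prefixes containing 200.121.183.244:
  200.0.0.0/7 (200.0.0.0 - 201.255.255.255)
  200.64.0.0/10 (200.64.0.0 - 200.127.255.255)
  200.121.0.0/16 (200.121.0.0 - 200.121.255.255)
  200.121.128.0/17 (200.121.128.0 - 200.121.255.255)
Total matching entries: 4.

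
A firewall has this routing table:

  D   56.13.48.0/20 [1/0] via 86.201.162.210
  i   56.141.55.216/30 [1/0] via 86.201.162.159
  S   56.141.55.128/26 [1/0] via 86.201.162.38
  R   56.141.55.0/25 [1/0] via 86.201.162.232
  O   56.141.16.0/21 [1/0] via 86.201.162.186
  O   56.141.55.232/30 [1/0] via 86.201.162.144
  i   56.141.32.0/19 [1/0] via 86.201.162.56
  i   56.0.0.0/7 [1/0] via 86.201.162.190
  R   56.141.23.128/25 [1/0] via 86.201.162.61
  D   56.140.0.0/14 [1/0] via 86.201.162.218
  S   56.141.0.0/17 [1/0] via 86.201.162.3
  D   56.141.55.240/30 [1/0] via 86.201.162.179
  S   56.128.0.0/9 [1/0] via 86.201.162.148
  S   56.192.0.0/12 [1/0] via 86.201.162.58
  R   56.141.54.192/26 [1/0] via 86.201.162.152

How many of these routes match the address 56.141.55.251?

5

Prefixes containing 56.141.55.251:
  56.0.0.0/7 (56.0.0.0 - 57.255.255.255)
  56.128.0.0/9 (56.128.0.0 - 56.255.255.255)
  56.140.0.0/14 (56.140.0.0 - 56.143.255.255)
  56.141.0.0/17 (56.141.0.0 - 56.141.127.255)
  56.141.32.0/19 (56.141.32.0 - 56.141.63.255)
Total matching entries: 5.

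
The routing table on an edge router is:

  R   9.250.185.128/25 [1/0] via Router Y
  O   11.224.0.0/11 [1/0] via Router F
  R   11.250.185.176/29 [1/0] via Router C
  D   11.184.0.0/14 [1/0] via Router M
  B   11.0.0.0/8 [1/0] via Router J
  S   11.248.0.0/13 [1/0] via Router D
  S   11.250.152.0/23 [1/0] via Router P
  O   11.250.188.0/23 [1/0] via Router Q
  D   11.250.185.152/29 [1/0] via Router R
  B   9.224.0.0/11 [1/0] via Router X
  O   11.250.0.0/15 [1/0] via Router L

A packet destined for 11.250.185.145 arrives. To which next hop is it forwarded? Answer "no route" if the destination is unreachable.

Routes whose prefix contains 11.250.185.145:
  11.0.0.0/8 (11.0.0.0 - 11.255.255.255) -> Router J
  11.224.0.0/11 (11.224.0.0 - 11.255.255.255) -> Router F
  11.248.0.0/13 (11.248.0.0 - 11.255.255.255) -> Router D
  11.250.0.0/15 (11.250.0.0 - 11.251.255.255) -> Router L
More-specific entries that do NOT match:
  11.250.185.176/29 (11.250.185.176 - 11.250.185.183) does not contain 11.250.185.145
  11.250.185.152/29 (11.250.185.152 - 11.250.185.159) does not contain 11.250.185.145
  9.250.185.128/25 (9.250.185.128 - 9.250.185.255) does not contain 11.250.185.145
  11.250.152.0/23 (11.250.152.0 - 11.250.153.255) does not contain 11.250.185.145
  11.250.188.0/23 (11.250.188.0 - 11.250.189.255) does not contain 11.250.185.145
Longest matching prefix is /15 -> next hop Router L.

Router L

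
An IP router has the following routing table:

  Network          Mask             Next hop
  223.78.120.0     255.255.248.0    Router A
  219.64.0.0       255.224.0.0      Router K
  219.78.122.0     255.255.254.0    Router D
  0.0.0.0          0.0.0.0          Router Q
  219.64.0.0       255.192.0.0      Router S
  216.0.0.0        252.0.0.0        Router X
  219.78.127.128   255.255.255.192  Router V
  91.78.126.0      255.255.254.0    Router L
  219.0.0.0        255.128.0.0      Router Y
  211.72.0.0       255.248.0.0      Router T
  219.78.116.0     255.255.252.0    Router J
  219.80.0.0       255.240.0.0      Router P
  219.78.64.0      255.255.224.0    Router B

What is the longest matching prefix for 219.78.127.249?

Entries matching 219.78.127.249:
  0.0.0.0/0 (default, matches everything)
  216.0.0.0/6 (216.0.0.0 - 219.255.255.255)
  219.0.0.0/9 (219.0.0.0 - 219.127.255.255)
  219.64.0.0/10 (219.64.0.0 - 219.127.255.255)
  219.64.0.0/11 (219.64.0.0 - 219.95.255.255)
Most specific is 219.64.0.0/11.

219.64.0.0/11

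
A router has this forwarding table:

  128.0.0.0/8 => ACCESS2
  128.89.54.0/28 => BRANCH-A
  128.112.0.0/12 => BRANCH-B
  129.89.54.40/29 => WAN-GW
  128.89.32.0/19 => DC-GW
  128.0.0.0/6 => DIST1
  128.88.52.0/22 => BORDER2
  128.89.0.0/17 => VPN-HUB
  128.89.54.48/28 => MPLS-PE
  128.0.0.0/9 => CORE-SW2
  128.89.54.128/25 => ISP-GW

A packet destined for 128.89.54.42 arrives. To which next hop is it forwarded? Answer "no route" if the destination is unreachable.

Routes whose prefix contains 128.89.54.42:
  128.0.0.0/6 (128.0.0.0 - 131.255.255.255) -> DIST1
  128.0.0.0/8 (128.0.0.0 - 128.255.255.255) -> ACCESS2
  128.0.0.0/9 (128.0.0.0 - 128.127.255.255) -> CORE-SW2
  128.89.0.0/17 (128.89.0.0 - 128.89.127.255) -> VPN-HUB
  128.89.32.0/19 (128.89.32.0 - 128.89.63.255) -> DC-GW
More-specific entries that do NOT match:
  129.89.54.40/29 (129.89.54.40 - 129.89.54.47) does not contain 128.89.54.42
  128.89.54.0/28 (128.89.54.0 - 128.89.54.15) does not contain 128.89.54.42
  128.89.54.48/28 (128.89.54.48 - 128.89.54.63) does not contain 128.89.54.42
  128.89.54.128/25 (128.89.54.128 - 128.89.54.255) does not contain 128.89.54.42
  128.88.52.0/22 (128.88.52.0 - 128.88.55.255) does not contain 128.89.54.42
Longest matching prefix is /19 -> next hop DC-GW.

DC-GW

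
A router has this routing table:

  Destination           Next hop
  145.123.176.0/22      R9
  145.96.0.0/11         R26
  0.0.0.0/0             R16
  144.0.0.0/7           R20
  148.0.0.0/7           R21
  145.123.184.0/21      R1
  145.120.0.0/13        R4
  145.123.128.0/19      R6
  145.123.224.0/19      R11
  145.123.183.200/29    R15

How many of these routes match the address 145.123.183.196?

Prefixes containing 145.123.183.196:
  0.0.0.0/0 (default, matches everything)
  144.0.0.0/7 (144.0.0.0 - 145.255.255.255)
  145.96.0.0/11 (145.96.0.0 - 145.127.255.255)
  145.120.0.0/13 (145.120.0.0 - 145.127.255.255)
Total matching entries: 4.

4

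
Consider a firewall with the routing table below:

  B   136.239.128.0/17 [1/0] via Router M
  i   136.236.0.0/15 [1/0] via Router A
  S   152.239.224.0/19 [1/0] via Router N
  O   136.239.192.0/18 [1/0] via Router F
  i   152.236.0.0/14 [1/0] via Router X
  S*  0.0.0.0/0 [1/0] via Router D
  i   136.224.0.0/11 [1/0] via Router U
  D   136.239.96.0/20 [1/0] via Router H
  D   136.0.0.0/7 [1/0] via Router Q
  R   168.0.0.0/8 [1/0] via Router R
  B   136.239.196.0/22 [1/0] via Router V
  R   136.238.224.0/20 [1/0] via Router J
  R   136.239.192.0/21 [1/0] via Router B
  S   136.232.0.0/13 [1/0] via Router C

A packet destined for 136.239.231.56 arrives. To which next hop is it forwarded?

Router F

Routes whose prefix contains 136.239.231.56:
  0.0.0.0/0 (default, matches everything) -> Router D
  136.0.0.0/7 (136.0.0.0 - 137.255.255.255) -> Router Q
  136.224.0.0/11 (136.224.0.0 - 136.255.255.255) -> Router U
  136.232.0.0/13 (136.232.0.0 - 136.239.255.255) -> Router C
  136.239.128.0/17 (136.239.128.0 - 136.239.255.255) -> Router M
  136.239.192.0/18 (136.239.192.0 - 136.239.255.255) -> Router F
More-specific entries that do NOT match:
  136.239.196.0/22 (136.239.196.0 - 136.239.199.255) does not contain 136.239.231.56
  136.239.192.0/21 (136.239.192.0 - 136.239.199.255) does not contain 136.239.231.56
  136.239.96.0/20 (136.239.96.0 - 136.239.111.255) does not contain 136.239.231.56
  136.238.224.0/20 (136.238.224.0 - 136.238.239.255) does not contain 136.239.231.56
  152.239.224.0/19 (152.239.224.0 - 152.239.255.255) does not contain 136.239.231.56
Longest matching prefix is /18 -> next hop Router F.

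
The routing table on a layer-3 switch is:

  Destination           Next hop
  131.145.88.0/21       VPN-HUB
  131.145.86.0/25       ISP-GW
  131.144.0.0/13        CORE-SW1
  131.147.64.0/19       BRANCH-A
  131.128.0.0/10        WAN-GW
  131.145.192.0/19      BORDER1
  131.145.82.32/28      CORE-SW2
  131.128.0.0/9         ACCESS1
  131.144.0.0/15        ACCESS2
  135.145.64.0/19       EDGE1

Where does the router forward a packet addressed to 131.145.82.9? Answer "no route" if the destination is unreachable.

Routes whose prefix contains 131.145.82.9:
  131.128.0.0/9 (131.128.0.0 - 131.255.255.255) -> ACCESS1
  131.128.0.0/10 (131.128.0.0 - 131.191.255.255) -> WAN-GW
  131.144.0.0/13 (131.144.0.0 - 131.151.255.255) -> CORE-SW1
  131.144.0.0/15 (131.144.0.0 - 131.145.255.255) -> ACCESS2
More-specific entries that do NOT match:
  131.145.82.32/28 (131.145.82.32 - 131.145.82.47) does not contain 131.145.82.9
  131.145.86.0/25 (131.145.86.0 - 131.145.86.127) does not contain 131.145.82.9
  131.145.88.0/21 (131.145.88.0 - 131.145.95.255) does not contain 131.145.82.9
  131.147.64.0/19 (131.147.64.0 - 131.147.95.255) does not contain 131.145.82.9
  131.145.192.0/19 (131.145.192.0 - 131.145.223.255) does not contain 131.145.82.9
  135.145.64.0/19 (135.145.64.0 - 135.145.95.255) does not contain 131.145.82.9
Longest matching prefix is /15 -> next hop ACCESS2.

ACCESS2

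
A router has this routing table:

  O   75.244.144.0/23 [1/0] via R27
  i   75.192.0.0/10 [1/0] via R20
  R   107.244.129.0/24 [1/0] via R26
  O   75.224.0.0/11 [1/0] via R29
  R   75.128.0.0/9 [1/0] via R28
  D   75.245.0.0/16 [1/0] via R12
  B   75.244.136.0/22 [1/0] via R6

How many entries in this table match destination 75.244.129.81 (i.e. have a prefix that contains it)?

3

Prefixes containing 75.244.129.81:
  75.128.0.0/9 (75.128.0.0 - 75.255.255.255)
  75.192.0.0/10 (75.192.0.0 - 75.255.255.255)
  75.224.0.0/11 (75.224.0.0 - 75.255.255.255)
Total matching entries: 3.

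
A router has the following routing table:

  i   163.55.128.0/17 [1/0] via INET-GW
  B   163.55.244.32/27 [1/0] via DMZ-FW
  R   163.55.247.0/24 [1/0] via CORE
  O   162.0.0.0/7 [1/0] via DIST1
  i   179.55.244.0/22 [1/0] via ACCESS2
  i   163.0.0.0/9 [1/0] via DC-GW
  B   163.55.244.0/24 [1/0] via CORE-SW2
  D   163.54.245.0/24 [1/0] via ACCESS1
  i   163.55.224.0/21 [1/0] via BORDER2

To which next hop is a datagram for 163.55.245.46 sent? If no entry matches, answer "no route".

INET-GW

Routes whose prefix contains 163.55.245.46:
  162.0.0.0/7 (162.0.0.0 - 163.255.255.255) -> DIST1
  163.0.0.0/9 (163.0.0.0 - 163.127.255.255) -> DC-GW
  163.55.128.0/17 (163.55.128.0 - 163.55.255.255) -> INET-GW
More-specific entries that do NOT match:
  163.55.244.32/27 (163.55.244.32 - 163.55.244.63) does not contain 163.55.245.46
  163.55.247.0/24 (163.55.247.0 - 163.55.247.255) does not contain 163.55.245.46
  163.55.244.0/24 (163.55.244.0 - 163.55.244.255) does not contain 163.55.245.46
  163.54.245.0/24 (163.54.245.0 - 163.54.245.255) does not contain 163.55.245.46
  179.55.244.0/22 (179.55.244.0 - 179.55.247.255) does not contain 163.55.245.46
  163.55.224.0/21 (163.55.224.0 - 163.55.231.255) does not contain 163.55.245.46
Longest matching prefix is /17 -> next hop INET-GW.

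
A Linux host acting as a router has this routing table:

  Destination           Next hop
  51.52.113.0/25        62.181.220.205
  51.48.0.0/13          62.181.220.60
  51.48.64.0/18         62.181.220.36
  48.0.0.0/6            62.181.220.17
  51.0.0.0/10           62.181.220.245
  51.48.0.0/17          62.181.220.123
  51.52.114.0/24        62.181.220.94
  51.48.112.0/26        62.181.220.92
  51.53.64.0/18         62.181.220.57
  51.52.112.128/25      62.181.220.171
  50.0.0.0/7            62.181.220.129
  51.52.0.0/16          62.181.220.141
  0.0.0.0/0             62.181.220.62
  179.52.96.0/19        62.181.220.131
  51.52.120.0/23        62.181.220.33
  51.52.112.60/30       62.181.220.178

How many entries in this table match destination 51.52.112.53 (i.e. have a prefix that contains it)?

6

Prefixes containing 51.52.112.53:
  0.0.0.0/0 (default, matches everything)
  48.0.0.0/6 (48.0.0.0 - 51.255.255.255)
  50.0.0.0/7 (50.0.0.0 - 51.255.255.255)
  51.0.0.0/10 (51.0.0.0 - 51.63.255.255)
  51.48.0.0/13 (51.48.0.0 - 51.55.255.255)
  51.52.0.0/16 (51.52.0.0 - 51.52.255.255)
Total matching entries: 6.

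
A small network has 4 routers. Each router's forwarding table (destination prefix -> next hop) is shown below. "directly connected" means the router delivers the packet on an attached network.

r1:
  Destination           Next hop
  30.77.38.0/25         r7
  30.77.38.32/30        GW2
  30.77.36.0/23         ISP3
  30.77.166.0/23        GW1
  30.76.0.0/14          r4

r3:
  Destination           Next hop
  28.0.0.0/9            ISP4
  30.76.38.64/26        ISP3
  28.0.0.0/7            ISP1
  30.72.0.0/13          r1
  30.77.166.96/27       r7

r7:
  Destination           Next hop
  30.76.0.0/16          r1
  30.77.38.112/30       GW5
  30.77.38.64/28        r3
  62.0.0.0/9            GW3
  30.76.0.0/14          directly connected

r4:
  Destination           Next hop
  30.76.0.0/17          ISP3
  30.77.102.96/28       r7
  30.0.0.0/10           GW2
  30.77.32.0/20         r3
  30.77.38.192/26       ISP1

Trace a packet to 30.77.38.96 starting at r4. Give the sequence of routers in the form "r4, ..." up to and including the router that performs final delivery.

r4, r3, r1, r7

At r4: longest match for 30.77.38.96 is 30.77.32.0/20 -> r3
At r3: longest match for 30.77.38.96 is 30.72.0.0/13 -> r1
At r1: longest match for 30.77.38.96 is 30.77.38.0/25 -> r7
At r7: longest match for 30.77.38.96 is 30.76.0.0/14 -> directly connected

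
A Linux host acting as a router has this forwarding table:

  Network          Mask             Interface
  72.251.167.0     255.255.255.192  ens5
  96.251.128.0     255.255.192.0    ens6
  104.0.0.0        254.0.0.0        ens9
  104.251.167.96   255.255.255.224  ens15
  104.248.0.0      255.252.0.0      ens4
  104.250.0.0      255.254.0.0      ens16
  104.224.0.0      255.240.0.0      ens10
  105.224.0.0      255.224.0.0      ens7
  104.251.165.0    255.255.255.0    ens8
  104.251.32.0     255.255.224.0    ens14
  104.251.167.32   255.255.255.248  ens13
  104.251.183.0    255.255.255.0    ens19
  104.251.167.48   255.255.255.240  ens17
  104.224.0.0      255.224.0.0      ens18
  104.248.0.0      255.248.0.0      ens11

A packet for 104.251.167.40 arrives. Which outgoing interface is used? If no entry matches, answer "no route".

ens16

Routes whose prefix contains 104.251.167.40:
  104.0.0.0/7 (104.0.0.0 - 105.255.255.255) -> ens9
  104.224.0.0/11 (104.224.0.0 - 104.255.255.255) -> ens18
  104.248.0.0/13 (104.248.0.0 - 104.255.255.255) -> ens11
  104.248.0.0/14 (104.248.0.0 - 104.251.255.255) -> ens4
  104.250.0.0/15 (104.250.0.0 - 104.251.255.255) -> ens16
More-specific entries that do NOT match:
  104.251.167.32/29 (104.251.167.32 - 104.251.167.39) does not contain 104.251.167.40
  104.251.167.48/28 (104.251.167.48 - 104.251.167.63) does not contain 104.251.167.40
  104.251.167.96/27 (104.251.167.96 - 104.251.167.127) does not contain 104.251.167.40
  72.251.167.0/26 (72.251.167.0 - 72.251.167.63) does not contain 104.251.167.40
  104.251.165.0/24 (104.251.165.0 - 104.251.165.255) does not contain 104.251.167.40
  104.251.183.0/24 (104.251.183.0 - 104.251.183.255) does not contain 104.251.167.40
  104.251.32.0/19 (104.251.32.0 - 104.251.63.255) does not contain 104.251.167.40
  96.251.128.0/18 (96.251.128.0 - 96.251.191.255) does not contain 104.251.167.40
Longest matching prefix is /15 -> interface ens16.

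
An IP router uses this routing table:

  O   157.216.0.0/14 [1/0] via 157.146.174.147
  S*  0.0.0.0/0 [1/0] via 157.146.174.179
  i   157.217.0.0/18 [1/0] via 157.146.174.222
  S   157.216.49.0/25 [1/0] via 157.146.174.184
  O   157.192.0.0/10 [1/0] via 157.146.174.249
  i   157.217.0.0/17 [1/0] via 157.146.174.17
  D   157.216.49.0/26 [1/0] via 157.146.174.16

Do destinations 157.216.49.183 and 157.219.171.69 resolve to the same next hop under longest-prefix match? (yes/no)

157.216.49.183: longest match 157.216.0.0/14 -> 157.146.174.147
157.219.171.69: longest match 157.216.0.0/14 -> 157.146.174.147

yes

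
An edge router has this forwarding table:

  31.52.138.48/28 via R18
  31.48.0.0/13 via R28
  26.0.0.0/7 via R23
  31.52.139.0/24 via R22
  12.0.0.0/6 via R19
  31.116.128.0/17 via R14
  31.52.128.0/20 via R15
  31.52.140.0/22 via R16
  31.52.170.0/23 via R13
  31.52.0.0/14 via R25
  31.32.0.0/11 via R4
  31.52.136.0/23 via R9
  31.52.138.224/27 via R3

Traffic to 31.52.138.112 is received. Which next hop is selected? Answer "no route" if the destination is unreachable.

Routes whose prefix contains 31.52.138.112:
  31.32.0.0/11 (31.32.0.0 - 31.63.255.255) -> R4
  31.48.0.0/13 (31.48.0.0 - 31.55.255.255) -> R28
  31.52.0.0/14 (31.52.0.0 - 31.55.255.255) -> R25
  31.52.128.0/20 (31.52.128.0 - 31.52.143.255) -> R15
More-specific entries that do NOT match:
  31.52.138.48/28 (31.52.138.48 - 31.52.138.63) does not contain 31.52.138.112
  31.52.138.224/27 (31.52.138.224 - 31.52.138.255) does not contain 31.52.138.112
  31.52.139.0/24 (31.52.139.0 - 31.52.139.255) does not contain 31.52.138.112
  31.52.170.0/23 (31.52.170.0 - 31.52.171.255) does not contain 31.52.138.112
  31.52.136.0/23 (31.52.136.0 - 31.52.137.255) does not contain 31.52.138.112
  31.52.140.0/22 (31.52.140.0 - 31.52.143.255) does not contain 31.52.138.112
Longest matching prefix is /20 -> next hop R15.

R15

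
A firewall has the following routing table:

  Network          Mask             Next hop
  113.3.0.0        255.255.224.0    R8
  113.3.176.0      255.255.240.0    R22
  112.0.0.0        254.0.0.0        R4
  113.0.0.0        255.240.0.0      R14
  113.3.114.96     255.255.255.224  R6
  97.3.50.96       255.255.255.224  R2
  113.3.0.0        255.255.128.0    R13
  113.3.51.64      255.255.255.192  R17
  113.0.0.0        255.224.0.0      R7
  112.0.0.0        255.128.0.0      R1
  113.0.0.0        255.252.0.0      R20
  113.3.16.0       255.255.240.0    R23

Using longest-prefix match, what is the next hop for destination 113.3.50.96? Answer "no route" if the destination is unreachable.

R13

Routes whose prefix contains 113.3.50.96:
  112.0.0.0/7 (112.0.0.0 - 113.255.255.255) -> R4
  113.0.0.0/11 (113.0.0.0 - 113.31.255.255) -> R7
  113.0.0.0/12 (113.0.0.0 - 113.15.255.255) -> R14
  113.0.0.0/14 (113.0.0.0 - 113.3.255.255) -> R20
  113.3.0.0/17 (113.3.0.0 - 113.3.127.255) -> R13
More-specific entries that do NOT match:
  113.3.114.96/27 (113.3.114.96 - 113.3.114.127) does not contain 113.3.50.96
  97.3.50.96/27 (97.3.50.96 - 97.3.50.127) does not contain 113.3.50.96
  113.3.51.64/26 (113.3.51.64 - 113.3.51.127) does not contain 113.3.50.96
  113.3.176.0/20 (113.3.176.0 - 113.3.191.255) does not contain 113.3.50.96
  113.3.16.0/20 (113.3.16.0 - 113.3.31.255) does not contain 113.3.50.96
  113.3.0.0/19 (113.3.0.0 - 113.3.31.255) does not contain 113.3.50.96
Longest matching prefix is /17 -> next hop R13.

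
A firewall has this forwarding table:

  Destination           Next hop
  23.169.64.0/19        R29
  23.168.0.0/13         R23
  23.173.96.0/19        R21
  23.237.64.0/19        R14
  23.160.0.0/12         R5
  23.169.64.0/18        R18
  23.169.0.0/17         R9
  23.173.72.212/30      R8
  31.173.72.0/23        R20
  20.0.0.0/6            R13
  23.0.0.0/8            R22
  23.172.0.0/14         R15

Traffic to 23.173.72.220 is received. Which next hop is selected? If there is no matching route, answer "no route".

Routes whose prefix contains 23.173.72.220:
  20.0.0.0/6 (20.0.0.0 - 23.255.255.255) -> R13
  23.0.0.0/8 (23.0.0.0 - 23.255.255.255) -> R22
  23.160.0.0/12 (23.160.0.0 - 23.175.255.255) -> R5
  23.168.0.0/13 (23.168.0.0 - 23.175.255.255) -> R23
  23.172.0.0/14 (23.172.0.0 - 23.175.255.255) -> R15
More-specific entries that do NOT match:
  23.173.72.212/30 (23.173.72.212 - 23.173.72.215) does not contain 23.173.72.220
  31.173.72.0/23 (31.173.72.0 - 31.173.73.255) does not contain 23.173.72.220
  23.169.64.0/19 (23.169.64.0 - 23.169.95.255) does not contain 23.173.72.220
  23.173.96.0/19 (23.173.96.0 - 23.173.127.255) does not contain 23.173.72.220
  23.237.64.0/19 (23.237.64.0 - 23.237.95.255) does not contain 23.173.72.220
  23.169.64.0/18 (23.169.64.0 - 23.169.127.255) does not contain 23.173.72.220
  23.169.0.0/17 (23.169.0.0 - 23.169.127.255) does not contain 23.173.72.220
Longest matching prefix is /14 -> next hop R15.

R15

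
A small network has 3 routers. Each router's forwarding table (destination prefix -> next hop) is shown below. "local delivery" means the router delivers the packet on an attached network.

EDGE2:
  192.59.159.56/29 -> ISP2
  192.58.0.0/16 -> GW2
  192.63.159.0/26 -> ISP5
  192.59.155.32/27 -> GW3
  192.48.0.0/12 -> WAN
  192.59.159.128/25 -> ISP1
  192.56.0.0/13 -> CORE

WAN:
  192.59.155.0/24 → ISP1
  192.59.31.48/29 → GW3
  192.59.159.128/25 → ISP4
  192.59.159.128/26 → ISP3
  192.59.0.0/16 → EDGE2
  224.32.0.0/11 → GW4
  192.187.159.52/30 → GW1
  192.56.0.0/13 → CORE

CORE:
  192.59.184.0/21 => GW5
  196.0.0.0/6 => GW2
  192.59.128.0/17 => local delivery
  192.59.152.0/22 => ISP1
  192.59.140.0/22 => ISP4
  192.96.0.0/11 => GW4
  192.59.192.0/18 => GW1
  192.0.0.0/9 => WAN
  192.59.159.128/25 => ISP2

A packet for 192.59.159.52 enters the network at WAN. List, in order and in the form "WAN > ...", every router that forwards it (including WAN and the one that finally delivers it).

WAN > EDGE2 > CORE

At WAN: longest match for 192.59.159.52 is 192.59.0.0/16 -> EDGE2
At EDGE2: longest match for 192.59.159.52 is 192.56.0.0/13 -> CORE
At CORE: longest match for 192.59.159.52 is 192.59.128.0/17 -> local delivery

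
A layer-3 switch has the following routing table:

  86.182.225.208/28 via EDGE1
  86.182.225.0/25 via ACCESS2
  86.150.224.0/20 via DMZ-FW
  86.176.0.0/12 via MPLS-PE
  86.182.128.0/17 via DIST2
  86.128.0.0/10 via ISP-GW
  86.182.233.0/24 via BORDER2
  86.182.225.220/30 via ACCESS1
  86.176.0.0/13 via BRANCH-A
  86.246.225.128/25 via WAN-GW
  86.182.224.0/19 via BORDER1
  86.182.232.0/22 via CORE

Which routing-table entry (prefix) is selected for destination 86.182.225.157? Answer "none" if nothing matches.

Entries matching 86.182.225.157:
  86.128.0.0/10 (86.128.0.0 - 86.191.255.255)
  86.176.0.0/12 (86.176.0.0 - 86.191.255.255)
  86.176.0.0/13 (86.176.0.0 - 86.183.255.255)
  86.182.128.0/17 (86.182.128.0 - 86.182.255.255)
  86.182.224.0/19 (86.182.224.0 - 86.182.255.255)
Most specific is 86.182.224.0/19.

86.182.224.0/19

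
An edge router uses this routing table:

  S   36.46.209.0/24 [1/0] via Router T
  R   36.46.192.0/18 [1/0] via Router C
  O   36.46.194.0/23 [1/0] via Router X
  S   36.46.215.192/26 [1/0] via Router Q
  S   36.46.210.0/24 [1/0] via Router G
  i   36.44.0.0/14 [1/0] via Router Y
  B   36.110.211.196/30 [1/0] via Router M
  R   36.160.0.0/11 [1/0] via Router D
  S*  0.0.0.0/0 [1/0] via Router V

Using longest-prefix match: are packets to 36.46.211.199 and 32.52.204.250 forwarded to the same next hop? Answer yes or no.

36.46.211.199: longest match 36.46.192.0/18 -> Router C
32.52.204.250: longest match 0.0.0.0/0 -> Router V

no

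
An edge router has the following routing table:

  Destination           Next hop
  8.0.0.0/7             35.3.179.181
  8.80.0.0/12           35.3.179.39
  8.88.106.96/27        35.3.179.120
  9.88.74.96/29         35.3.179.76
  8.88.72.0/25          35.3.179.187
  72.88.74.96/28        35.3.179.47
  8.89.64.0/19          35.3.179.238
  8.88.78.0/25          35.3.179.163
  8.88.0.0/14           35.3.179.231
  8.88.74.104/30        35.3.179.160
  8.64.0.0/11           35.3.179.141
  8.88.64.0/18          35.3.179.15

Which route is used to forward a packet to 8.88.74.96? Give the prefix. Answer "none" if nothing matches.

8.88.64.0/18

Entries matching 8.88.74.96:
  8.0.0.0/7 (8.0.0.0 - 9.255.255.255)
  8.64.0.0/11 (8.64.0.0 - 8.95.255.255)
  8.80.0.0/12 (8.80.0.0 - 8.95.255.255)
  8.88.0.0/14 (8.88.0.0 - 8.91.255.255)
  8.88.64.0/18 (8.88.64.0 - 8.88.127.255)
Most specific is 8.88.64.0/18.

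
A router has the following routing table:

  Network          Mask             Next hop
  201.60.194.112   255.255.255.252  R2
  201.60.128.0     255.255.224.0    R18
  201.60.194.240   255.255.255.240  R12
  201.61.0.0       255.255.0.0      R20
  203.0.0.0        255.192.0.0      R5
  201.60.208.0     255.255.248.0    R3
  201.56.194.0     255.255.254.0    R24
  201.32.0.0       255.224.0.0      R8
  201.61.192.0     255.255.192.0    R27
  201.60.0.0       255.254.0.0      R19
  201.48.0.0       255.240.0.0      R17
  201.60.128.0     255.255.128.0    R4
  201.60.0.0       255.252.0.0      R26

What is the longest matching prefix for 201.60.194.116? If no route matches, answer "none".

Entries matching 201.60.194.116:
  201.32.0.0/11 (201.32.0.0 - 201.63.255.255)
  201.48.0.0/12 (201.48.0.0 - 201.63.255.255)
  201.60.0.0/14 (201.60.0.0 - 201.63.255.255)
  201.60.0.0/15 (201.60.0.0 - 201.61.255.255)
  201.60.128.0/17 (201.60.128.0 - 201.60.255.255)
Most specific is 201.60.128.0/17.

201.60.128.0/17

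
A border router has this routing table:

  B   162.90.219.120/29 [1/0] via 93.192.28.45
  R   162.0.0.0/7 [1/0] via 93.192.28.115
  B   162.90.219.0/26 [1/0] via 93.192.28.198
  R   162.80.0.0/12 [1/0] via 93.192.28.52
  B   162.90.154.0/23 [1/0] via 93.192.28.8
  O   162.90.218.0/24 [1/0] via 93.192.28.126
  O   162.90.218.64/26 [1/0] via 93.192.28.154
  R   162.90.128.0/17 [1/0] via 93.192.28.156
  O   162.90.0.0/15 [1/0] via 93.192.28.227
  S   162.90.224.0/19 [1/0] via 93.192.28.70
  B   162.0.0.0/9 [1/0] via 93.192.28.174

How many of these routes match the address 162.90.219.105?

Prefixes containing 162.90.219.105:
  162.0.0.0/7 (162.0.0.0 - 163.255.255.255)
  162.0.0.0/9 (162.0.0.0 - 162.127.255.255)
  162.80.0.0/12 (162.80.0.0 - 162.95.255.255)
  162.90.0.0/15 (162.90.0.0 - 162.91.255.255)
  162.90.128.0/17 (162.90.128.0 - 162.90.255.255)
Total matching entries: 5.

5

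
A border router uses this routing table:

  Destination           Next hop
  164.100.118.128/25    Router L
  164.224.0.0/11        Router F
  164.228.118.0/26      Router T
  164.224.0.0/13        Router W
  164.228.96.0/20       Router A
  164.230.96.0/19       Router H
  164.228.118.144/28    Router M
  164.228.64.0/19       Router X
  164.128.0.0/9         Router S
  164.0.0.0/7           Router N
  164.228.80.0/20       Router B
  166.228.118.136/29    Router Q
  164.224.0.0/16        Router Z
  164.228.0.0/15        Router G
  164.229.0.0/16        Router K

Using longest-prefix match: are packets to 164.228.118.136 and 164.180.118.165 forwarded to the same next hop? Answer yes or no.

no

164.228.118.136: longest match 164.228.0.0/15 -> Router G
164.180.118.165: longest match 164.128.0.0/9 -> Router S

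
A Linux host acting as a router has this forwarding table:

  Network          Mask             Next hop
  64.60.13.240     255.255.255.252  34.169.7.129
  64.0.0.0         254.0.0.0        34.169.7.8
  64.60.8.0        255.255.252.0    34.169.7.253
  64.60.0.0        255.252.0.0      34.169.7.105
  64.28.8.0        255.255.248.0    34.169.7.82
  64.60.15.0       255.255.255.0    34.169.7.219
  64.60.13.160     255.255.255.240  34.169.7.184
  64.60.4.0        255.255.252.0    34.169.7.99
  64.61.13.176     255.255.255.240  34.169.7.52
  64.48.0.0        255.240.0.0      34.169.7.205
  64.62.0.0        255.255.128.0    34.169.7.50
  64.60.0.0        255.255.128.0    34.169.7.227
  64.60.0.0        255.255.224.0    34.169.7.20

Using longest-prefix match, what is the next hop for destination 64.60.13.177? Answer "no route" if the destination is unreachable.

Routes whose prefix contains 64.60.13.177:
  64.0.0.0/7 (64.0.0.0 - 65.255.255.255) -> 34.169.7.8
  64.48.0.0/12 (64.48.0.0 - 64.63.255.255) -> 34.169.7.205
  64.60.0.0/14 (64.60.0.0 - 64.63.255.255) -> 34.169.7.105
  64.60.0.0/17 (64.60.0.0 - 64.60.127.255) -> 34.169.7.227
  64.60.0.0/19 (64.60.0.0 - 64.60.31.255) -> 34.169.7.20
More-specific entries that do NOT match:
  64.60.13.240/30 (64.60.13.240 - 64.60.13.243) does not contain 64.60.13.177
  64.60.13.160/28 (64.60.13.160 - 64.60.13.175) does not contain 64.60.13.177
  64.61.13.176/28 (64.61.13.176 - 64.61.13.191) does not contain 64.60.13.177
  64.60.15.0/24 (64.60.15.0 - 64.60.15.255) does not contain 64.60.13.177
  64.60.8.0/22 (64.60.8.0 - 64.60.11.255) does not contain 64.60.13.177
  64.60.4.0/22 (64.60.4.0 - 64.60.7.255) does not contain 64.60.13.177
  64.28.8.0/21 (64.28.8.0 - 64.28.15.255) does not contain 64.60.13.177
Longest matching prefix is /19 -> next hop 34.169.7.20.

34.169.7.20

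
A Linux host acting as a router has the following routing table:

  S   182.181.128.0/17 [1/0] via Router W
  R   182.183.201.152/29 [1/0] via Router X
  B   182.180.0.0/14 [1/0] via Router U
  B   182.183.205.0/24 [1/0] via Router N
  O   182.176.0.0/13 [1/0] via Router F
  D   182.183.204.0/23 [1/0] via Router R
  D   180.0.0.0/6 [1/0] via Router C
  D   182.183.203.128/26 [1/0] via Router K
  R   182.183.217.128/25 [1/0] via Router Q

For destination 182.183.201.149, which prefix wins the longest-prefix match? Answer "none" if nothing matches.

Entries matching 182.183.201.149:
  180.0.0.0/6 (180.0.0.0 - 183.255.255.255)
  182.176.0.0/13 (182.176.0.0 - 182.183.255.255)
  182.180.0.0/14 (182.180.0.0 - 182.183.255.255)
Most specific is 182.180.0.0/14.

182.180.0.0/14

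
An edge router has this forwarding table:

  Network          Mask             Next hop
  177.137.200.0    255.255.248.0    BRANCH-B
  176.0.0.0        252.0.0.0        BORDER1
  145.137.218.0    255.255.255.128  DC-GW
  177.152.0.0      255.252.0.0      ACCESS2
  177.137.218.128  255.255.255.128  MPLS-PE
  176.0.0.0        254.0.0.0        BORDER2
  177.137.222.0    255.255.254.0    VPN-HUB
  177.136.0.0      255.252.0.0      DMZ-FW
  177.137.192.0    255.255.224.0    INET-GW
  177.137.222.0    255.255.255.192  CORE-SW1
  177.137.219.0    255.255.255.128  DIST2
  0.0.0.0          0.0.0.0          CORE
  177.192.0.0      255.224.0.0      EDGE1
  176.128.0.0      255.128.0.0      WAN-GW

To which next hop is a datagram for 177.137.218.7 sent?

INET-GW

Routes whose prefix contains 177.137.218.7:
  0.0.0.0/0 (default, matches everything) -> CORE
  176.0.0.0/6 (176.0.0.0 - 179.255.255.255) -> BORDER1
  176.0.0.0/7 (176.0.0.0 - 177.255.255.255) -> BORDER2
  177.136.0.0/14 (177.136.0.0 - 177.139.255.255) -> DMZ-FW
  177.137.192.0/19 (177.137.192.0 - 177.137.223.255) -> INET-GW
More-specific entries that do NOT match:
  177.137.222.0/26 (177.137.222.0 - 177.137.222.63) does not contain 177.137.218.7
  145.137.218.0/25 (145.137.218.0 - 145.137.218.127) does not contain 177.137.218.7
  177.137.218.128/25 (177.137.218.128 - 177.137.218.255) does not contain 177.137.218.7
  177.137.219.0/25 (177.137.219.0 - 177.137.219.127) does not contain 177.137.218.7
  177.137.222.0/23 (177.137.222.0 - 177.137.223.255) does not contain 177.137.218.7
  177.137.200.0/21 (177.137.200.0 - 177.137.207.255) does not contain 177.137.218.7
Longest matching prefix is /19 -> next hop INET-GW.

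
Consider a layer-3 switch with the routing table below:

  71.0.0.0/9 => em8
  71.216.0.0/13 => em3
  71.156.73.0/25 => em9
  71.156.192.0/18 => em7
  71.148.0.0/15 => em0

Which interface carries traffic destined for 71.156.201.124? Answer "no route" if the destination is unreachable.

Routes whose prefix contains 71.156.201.124:
  71.156.192.0/18 (71.156.192.0 - 71.156.255.255) -> em7
More-specific entries that do NOT match:
  71.156.73.0/25 (71.156.73.0 - 71.156.73.127) does not contain 71.156.201.124
Longest matching prefix is /18 -> interface em7.

em7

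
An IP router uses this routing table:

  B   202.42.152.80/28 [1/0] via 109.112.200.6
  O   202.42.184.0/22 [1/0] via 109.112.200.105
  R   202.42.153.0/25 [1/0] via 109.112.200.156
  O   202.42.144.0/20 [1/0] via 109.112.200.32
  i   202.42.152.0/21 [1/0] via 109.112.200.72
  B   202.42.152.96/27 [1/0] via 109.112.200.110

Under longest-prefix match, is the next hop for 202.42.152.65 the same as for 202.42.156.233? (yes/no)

202.42.152.65: longest match 202.42.152.0/21 -> 109.112.200.72
202.42.156.233: longest match 202.42.152.0/21 -> 109.112.200.72

yes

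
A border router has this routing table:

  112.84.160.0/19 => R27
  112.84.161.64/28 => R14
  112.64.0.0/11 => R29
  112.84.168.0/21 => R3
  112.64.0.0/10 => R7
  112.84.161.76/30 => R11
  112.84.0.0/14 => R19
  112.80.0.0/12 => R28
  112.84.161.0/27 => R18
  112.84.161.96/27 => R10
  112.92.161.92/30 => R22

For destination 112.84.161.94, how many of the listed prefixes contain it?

Prefixes containing 112.84.161.94:
  112.64.0.0/10 (112.64.0.0 - 112.127.255.255)
  112.64.0.0/11 (112.64.0.0 - 112.95.255.255)
  112.80.0.0/12 (112.80.0.0 - 112.95.255.255)
  112.84.0.0/14 (112.84.0.0 - 112.87.255.255)
  112.84.160.0/19 (112.84.160.0 - 112.84.191.255)
Total matching entries: 5.

5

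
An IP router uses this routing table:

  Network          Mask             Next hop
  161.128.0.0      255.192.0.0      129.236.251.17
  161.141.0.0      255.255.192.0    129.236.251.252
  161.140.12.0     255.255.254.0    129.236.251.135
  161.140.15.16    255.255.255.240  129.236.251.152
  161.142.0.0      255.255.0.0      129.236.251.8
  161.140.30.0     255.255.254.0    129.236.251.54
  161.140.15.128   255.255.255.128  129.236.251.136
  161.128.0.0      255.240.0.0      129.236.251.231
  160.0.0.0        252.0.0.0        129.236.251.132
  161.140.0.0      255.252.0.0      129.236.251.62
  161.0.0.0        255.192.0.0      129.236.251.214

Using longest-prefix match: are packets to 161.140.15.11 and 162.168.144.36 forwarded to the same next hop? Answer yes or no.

no

161.140.15.11: longest match 161.140.0.0/14 -> 129.236.251.62
162.168.144.36: longest match 160.0.0.0/6 -> 129.236.251.132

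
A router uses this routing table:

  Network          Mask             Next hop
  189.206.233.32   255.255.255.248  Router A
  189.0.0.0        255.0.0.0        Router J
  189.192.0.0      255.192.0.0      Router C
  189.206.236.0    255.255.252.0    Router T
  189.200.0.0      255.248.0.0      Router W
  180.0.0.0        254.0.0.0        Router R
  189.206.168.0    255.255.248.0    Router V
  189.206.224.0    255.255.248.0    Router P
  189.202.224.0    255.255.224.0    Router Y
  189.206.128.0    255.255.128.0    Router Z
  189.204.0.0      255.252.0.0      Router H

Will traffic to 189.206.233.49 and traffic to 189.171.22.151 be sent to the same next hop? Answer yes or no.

189.206.233.49: longest match 189.206.128.0/17 -> Router Z
189.171.22.151: longest match 189.0.0.0/8 -> Router J

no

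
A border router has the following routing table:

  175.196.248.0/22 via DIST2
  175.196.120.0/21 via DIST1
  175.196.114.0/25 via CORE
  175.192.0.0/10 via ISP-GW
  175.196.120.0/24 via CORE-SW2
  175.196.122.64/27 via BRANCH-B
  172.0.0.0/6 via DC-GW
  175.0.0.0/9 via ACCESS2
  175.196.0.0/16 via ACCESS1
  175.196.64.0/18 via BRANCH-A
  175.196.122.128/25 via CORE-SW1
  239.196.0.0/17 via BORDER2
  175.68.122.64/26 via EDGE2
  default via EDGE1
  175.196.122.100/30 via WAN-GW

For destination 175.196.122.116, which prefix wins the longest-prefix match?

175.196.120.0/21

Entries matching 175.196.122.116:
  0.0.0.0/0 (default, matches everything)
  172.0.0.0/6 (172.0.0.0 - 175.255.255.255)
  175.192.0.0/10 (175.192.0.0 - 175.255.255.255)
  175.196.0.0/16 (175.196.0.0 - 175.196.255.255)
  175.196.64.0/18 (175.196.64.0 - 175.196.127.255)
  175.196.120.0/21 (175.196.120.0 - 175.196.127.255)
Most specific is 175.196.120.0/21.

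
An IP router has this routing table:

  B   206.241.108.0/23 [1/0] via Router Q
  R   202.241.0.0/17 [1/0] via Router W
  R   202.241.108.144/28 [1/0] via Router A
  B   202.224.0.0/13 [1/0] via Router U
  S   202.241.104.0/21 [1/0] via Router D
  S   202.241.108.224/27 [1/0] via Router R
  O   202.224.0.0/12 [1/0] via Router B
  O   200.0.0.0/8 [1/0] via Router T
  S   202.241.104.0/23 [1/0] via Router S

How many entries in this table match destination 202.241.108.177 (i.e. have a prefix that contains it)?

2

Prefixes containing 202.241.108.177:
  202.241.0.0/17 (202.241.0.0 - 202.241.127.255)
  202.241.104.0/21 (202.241.104.0 - 202.241.111.255)
Total matching entries: 2.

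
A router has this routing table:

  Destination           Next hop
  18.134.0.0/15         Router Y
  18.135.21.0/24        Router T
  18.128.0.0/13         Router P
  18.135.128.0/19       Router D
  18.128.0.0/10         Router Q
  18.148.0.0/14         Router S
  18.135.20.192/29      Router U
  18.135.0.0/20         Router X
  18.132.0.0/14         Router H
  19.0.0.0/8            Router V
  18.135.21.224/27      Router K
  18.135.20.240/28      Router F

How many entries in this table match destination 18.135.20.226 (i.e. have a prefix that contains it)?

Prefixes containing 18.135.20.226:
  18.128.0.0/10 (18.128.0.0 - 18.191.255.255)
  18.128.0.0/13 (18.128.0.0 - 18.135.255.255)
  18.132.0.0/14 (18.132.0.0 - 18.135.255.255)
  18.134.0.0/15 (18.134.0.0 - 18.135.255.255)
Total matching entries: 4.

4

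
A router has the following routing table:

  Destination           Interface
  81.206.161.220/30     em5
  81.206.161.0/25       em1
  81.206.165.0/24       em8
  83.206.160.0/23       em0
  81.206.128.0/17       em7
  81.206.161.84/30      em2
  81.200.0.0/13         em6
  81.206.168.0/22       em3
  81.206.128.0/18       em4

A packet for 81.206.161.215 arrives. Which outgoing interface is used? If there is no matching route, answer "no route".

em4

Routes whose prefix contains 81.206.161.215:
  81.200.0.0/13 (81.200.0.0 - 81.207.255.255) -> em6
  81.206.128.0/17 (81.206.128.0 - 81.206.255.255) -> em7
  81.206.128.0/18 (81.206.128.0 - 81.206.191.255) -> em4
More-specific entries that do NOT match:
  81.206.161.220/30 (81.206.161.220 - 81.206.161.223) does not contain 81.206.161.215
  81.206.161.84/30 (81.206.161.84 - 81.206.161.87) does not contain 81.206.161.215
  81.206.161.0/25 (81.206.161.0 - 81.206.161.127) does not contain 81.206.161.215
  81.206.165.0/24 (81.206.165.0 - 81.206.165.255) does not contain 81.206.161.215
  83.206.160.0/23 (83.206.160.0 - 83.206.161.255) does not contain 81.206.161.215
  81.206.168.0/22 (81.206.168.0 - 81.206.171.255) does not contain 81.206.161.215
Longest matching prefix is /18 -> interface em4.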